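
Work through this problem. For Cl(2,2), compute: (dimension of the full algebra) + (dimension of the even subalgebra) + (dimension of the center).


n = 2 + 2 = 4
Total dim = 2^4 = 16
Even subalgebra dim = 2^3 = 8
n is even, so center dim = 1
Sum = 16 + 8 + 1 = 25


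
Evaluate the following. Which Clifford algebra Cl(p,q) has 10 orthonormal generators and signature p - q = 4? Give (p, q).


We need p + q = 10 and p - q = 4.
Adding: 2p = 10 + 4 = 14, so p = 7.
Then q = 10 - 7 = 3.
(p, q) = (7, 3)


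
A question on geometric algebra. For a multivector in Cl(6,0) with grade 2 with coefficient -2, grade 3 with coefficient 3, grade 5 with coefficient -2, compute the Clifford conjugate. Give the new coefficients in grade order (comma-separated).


Clifford conjugate sign for grade k: (-1)^(k(k+1)/2)
Grade 2: (-1)^(2*3/2) = (-1)^3 = -1, coeff -2 -> 2
Grade 3: (-1)^(3*4/2) = (-1)^6 = 1, coeff 3 -> 3
Grade 5: (-1)^(5*6/2) = (-1)^15 = -1, coeff -2 -> 2
Conjugated coefficients: 2, 3, 2


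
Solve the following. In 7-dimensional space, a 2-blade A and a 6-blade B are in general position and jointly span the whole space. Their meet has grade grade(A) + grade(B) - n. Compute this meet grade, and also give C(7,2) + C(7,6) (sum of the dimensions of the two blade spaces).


Meet grade = grade(A) + grade(B) - n
= 2 + 6 - 7 = 1
C(7,2) = 21
C(7,6) = 7
dim_A + dim_B = 21 + 7 = 28


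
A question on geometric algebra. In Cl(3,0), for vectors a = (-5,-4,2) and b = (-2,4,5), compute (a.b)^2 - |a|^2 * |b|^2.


a . b = (-5)*(-2) + (-4)*4 + 2*5
= 10 + (-16) + 10 = 4
|a|^2 = (-5)^2 + (-4)^2 + 2^2 = 45
|b|^2 = (-2)^2 + 4^2 + 5^2 = 45
(a.b)^2 = 4^2 = 16
|a|^2 * |b|^2 = 45 * 45 = 2025
Result = 16 - 2025 = -2009


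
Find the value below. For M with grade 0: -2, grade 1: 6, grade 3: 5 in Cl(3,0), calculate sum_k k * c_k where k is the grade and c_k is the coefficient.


Grade-weighted sum = sum of grade_k * coefficient_k
0*(-2) = 0
1*6 = 6
3*5 = 15
Total = 0 + 6 + 15 = 21


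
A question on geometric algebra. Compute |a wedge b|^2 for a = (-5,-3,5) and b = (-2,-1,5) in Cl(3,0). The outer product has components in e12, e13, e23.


a wedge b = (a1*b2 - a2*b1)*e12 + (a1*b3 - a3*b1)*e13 + (a2*b3 - a3*b2)*e23
e12 coeff: (-5)*(-1) - (-3)*(-2) = 5 - 6 = -1
e13 coeff: (-5)*5 - 5*(-2) = -25 - (-10) = -15
e23 coeff: (-3)*5 - 5*(-1) = -15 - (-5) = -10
|a wedge b|^2 = (-1)^2 + (-15)^2 + (-10)^2
= 1 + 225 + 100
= 326


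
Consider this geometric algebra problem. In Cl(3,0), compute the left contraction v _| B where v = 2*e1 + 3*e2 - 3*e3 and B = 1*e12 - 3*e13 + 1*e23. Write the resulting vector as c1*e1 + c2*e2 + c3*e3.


Left contraction v _| B = <vB>_1 (grade-1 part of the geometric product vB).
Using e1_|e12 = e2, e2_|e12 = -e1, e1_|e13 = e3, e3_|e13 = -e1, e2_|e23 = e3, e3_|e23 = -e2:
e1 coeff: -v2*b12 - v3*b13 = -(3)*(1) - (-3)*(-3) = -12
e2 coeff: v1*b12 - v3*b23 = (2)*(1) - (-3)*(1) = 5
e3 coeff: v1*b13 + v2*b23 = (2)*(-3) + (3)*(1) = -3
v _| B = -12*e1 + 5*e2 - 3*e3


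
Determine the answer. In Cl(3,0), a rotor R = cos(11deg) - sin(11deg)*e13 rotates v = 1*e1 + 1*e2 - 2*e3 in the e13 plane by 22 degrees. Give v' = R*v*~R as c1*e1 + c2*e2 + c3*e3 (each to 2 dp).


Rotor R = cos(11deg) - sin(11deg)*e13
Rotation angle theta = 2 * 11 = 22 degrees in the e13 plane (e1 -> e3).
The component perpendicular to the plane (e2) is invariant: v'_2 = v2 = 1.00
cos(22deg) = 0.9272, sin(22deg) = 0.3746
v'_1 = v1*cos(theta) - v3*sin(theta) = 1*0.9272 - (-2)*0.3746 = 1.68
v'_3 = v1*sin(theta) + v3*cos(theta) = 1*0.3746 + (-2)*0.9272 = -1.48
v' = 1.68*e1 + 1.00*e2 - 1.48*e3


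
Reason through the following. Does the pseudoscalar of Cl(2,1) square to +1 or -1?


The pseudoscalar I = e1...e_n (product of all n generators) of Cl(p,q) satisfies I^2 = (-1)^(q + n(n-1)/2).
p = 2, q = 1, n = p + q = 3
n(n-1)/2 = 3 * 2 / 2 = 3
Exponent = q + n(n-1)/2 = 1 + 3 = 4
I^2 = (-1)^4 = +1


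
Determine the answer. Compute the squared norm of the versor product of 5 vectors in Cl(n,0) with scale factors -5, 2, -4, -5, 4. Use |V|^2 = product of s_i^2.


Each vector v_i has |v_i|^2 = s_i^2
Squared scales: (-5)^2 = 25, 2^2 = 4, (-4)^2 = 16, (-5)^2 = 25, 4^2 = 16
|V|^2 = 25 * 4 * 16 * 25 * 16
= 640000


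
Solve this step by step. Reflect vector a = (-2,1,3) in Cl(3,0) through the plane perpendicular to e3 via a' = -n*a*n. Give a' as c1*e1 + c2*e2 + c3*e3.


Reflection formula: a' = -n*a*n, with n = e3 (unit vector, n^2 = 1).
For reflection through hyperplane perp to e3:
The component along e3 flips sign, others stay.
a = (-2, 1, 3)
a' = (-2, 1, -3)
a' = -2*e1 + 1*e2 - 3*e3


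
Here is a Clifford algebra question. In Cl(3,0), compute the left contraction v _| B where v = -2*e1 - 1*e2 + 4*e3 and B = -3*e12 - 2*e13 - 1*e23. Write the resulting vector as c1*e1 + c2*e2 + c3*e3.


Left contraction v _| B = <vB>_1 (grade-1 part of the geometric product vB).
Using e1_|e12 = e2, e2_|e12 = -e1, e1_|e13 = e3, e3_|e13 = -e1, e2_|e23 = e3, e3_|e23 = -e2:
e1 coeff: -v2*b12 - v3*b13 = -(-1)*(-3) - (4)*(-2) = 5
e2 coeff: v1*b12 - v3*b23 = (-2)*(-3) - (4)*(-1) = 10
e3 coeff: v1*b13 + v2*b23 = (-2)*(-2) + (-1)*(-1) = 5
v _| B = 5*e1 + 10*e2 + 5*e3


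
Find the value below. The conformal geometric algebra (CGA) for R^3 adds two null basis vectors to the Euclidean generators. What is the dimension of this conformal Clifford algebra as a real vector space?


The conformal model of R^3 uses Cl(4,1): the 3 Euclidean generators plus two extra orthogonal generators e+ (e+^2 = +1) and e- (e-^2 = -1), from which the null vectors e0, einf are built.
Number of generators m = 3 + 2 = 5.
dim Cl(p,q) = 2^m = 2^5 = 32


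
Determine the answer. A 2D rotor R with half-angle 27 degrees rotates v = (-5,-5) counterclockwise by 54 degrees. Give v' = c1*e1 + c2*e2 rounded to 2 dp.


Rotor R = cos(27deg) - sin(27deg)*e12
Rotation angle theta = 2 * 27 = 54 degrees
v' = R*v*~R rotates v by theta.
cos(54deg) = 0.5878, sin(54deg) = 0.8090
v'_1 = -5*cos(54deg) - (-5)*sin(54deg)
= -5*0.5878 - (-5)*0.8090
= 1.11
v'_2 = -5*sin(54deg) + (-5)*cos(54deg)
= -5*0.8090 + (-5)*0.5878
= -6.98
v' = 1.11*e1 - 6.98*e2


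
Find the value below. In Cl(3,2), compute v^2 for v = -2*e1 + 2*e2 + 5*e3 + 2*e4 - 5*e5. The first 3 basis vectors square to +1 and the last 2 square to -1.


v^2 = sum of c_i^2 * e_i^2
Positive signature terms (e_i^2 = +1): (-2)^2 + 2^2 + 5^2 = 33
Negative signature terms (e_j^2 = -1): 2^2 + (-5)^2 = 29
v^2 = 33 - 29 = 4


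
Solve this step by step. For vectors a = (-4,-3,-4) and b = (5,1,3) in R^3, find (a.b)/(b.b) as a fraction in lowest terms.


Projection coefficient = (a . b) / (b . b)
a . b = (-4)*5 + (-3)*1 + (-4)*3
= -20 + (-3) + (-12) = -35
b . b = 5^2 + 1^2 + 3^2
= 25 + 1 + 9 = 35
Coefficient = -35/35
In lowest terms: -1/1


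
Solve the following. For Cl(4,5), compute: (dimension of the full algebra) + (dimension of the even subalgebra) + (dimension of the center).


n = 4 + 5 = 9
Total dim = 2^9 = 512
Even subalgebra dim = 2^8 = 256
n is odd, so center dim = 2
Sum = 512 + 256 + 2 = 770


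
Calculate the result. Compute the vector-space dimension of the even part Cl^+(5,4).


Even subalgebra dimension = 2^(n-1)
n = 5 + 4 = 9
2^(9 - 1) = 2^8 = 256
Verification: sum of C(9,k) for even k = 1 + 36 + 126 + 84 + 9 = 256
Result = 256


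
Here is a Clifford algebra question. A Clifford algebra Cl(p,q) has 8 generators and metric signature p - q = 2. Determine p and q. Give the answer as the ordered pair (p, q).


We need p + q = 8 and p - q = 2.
Adding: 2p = 8 + 2 = 10, so p = 5.
Then q = 8 - 5 = 3.
(p, q) = (5, 3)


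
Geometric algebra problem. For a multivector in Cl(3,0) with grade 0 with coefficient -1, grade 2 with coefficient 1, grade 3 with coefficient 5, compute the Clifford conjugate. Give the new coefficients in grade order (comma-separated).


Clifford conjugate sign for grade k: (-1)^(k(k+1)/2)
Grade 0: (-1)^(0*1/2) = (-1)^0 = 1, coeff -1 -> -1
Grade 2: (-1)^(2*3/2) = (-1)^3 = -1, coeff 1 -> -1
Grade 3: (-1)^(3*4/2) = (-1)^6 = 1, coeff 5 -> 5
Conjugated coefficients: -1, -1, 5


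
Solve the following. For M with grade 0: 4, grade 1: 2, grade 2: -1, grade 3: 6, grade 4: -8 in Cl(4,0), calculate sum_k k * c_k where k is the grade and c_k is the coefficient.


Grade-weighted sum = sum of grade_k * coefficient_k
0*4 = 0
1*2 = 2
2*(-1) = -2
3*6 = 18
4*(-8) = -32
Total = 0 + 2 + (-2) + 18 + (-32) = -14


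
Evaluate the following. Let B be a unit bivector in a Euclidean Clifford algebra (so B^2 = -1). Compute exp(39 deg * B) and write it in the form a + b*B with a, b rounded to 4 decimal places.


For a unit bivector B with B^2 = -1, the exponential series gives
e^(theta*B) = cos(theta) + sin(theta)*B (the GA analogue of Euler's formula).
theta = 39 degrees = 0.680678 rad
cos(39 deg) = 0.7771
sin(39 deg) = 0.6293
exp(theta*B) = 0.7771 + 0.6293*B


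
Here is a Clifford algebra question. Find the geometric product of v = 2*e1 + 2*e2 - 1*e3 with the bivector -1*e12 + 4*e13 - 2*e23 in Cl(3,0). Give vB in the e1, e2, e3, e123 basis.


vB has grade-1 (vector) and grade-3 (trivector) parts: vB = (v _| B) + (v ^ B).
Vector part <vB>_1:
  e1: -v2*b12 - v3*b13 = -(2)*(-1) - (-1)*(4) = 6
  e2: v1*b12 - v3*b23 = (2)*(-1) - (-1)*(-2) = -4
  e3: v1*b13 + v2*b23 = (2)*(4) + (2)*(-2) = 4
Trivector part <vB>_3:
  e123: v1*b23 - v2*b13 + v3*b12 = (2)*(-2) - (2)*(4) + (-1)*(-1) = -11
vB = 6*e1 - 4*e2 + 4*e3 - 11*e123


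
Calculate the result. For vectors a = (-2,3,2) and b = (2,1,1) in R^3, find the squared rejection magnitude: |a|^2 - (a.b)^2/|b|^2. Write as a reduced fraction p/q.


|a|^2 = (-2)^2 + 3^2 + 2^2 = 17
|b|^2 = 2^2 + 1^2 + 1^2 = 6
a . b = (-2)*2 + 3*1 + 2*1 = 1
(a.b)^2 = 1^2 = 1
|rej|^2 = 17 - 1/6
= (102 - 1)/6
= 101/6
In lowest terms: 101/6


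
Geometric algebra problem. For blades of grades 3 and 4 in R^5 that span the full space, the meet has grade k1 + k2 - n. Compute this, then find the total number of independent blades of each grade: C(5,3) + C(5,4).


Meet grade = grade(A) + grade(B) - n
= 3 + 4 - 5 = 2
C(5,3) = 10
C(5,4) = 5
dim_A + dim_B = 10 + 5 = 15


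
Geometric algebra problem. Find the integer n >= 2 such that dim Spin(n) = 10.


dim Spin(n) = dim so(n) = n(n-1)/2.
Solve n(n-1)/2 = 10, i.e. n^2 - n - 20 = 0.
Discriminant = 1 + 8*10 = 81
n = (1 + sqrt(81))/2 = (1 + 9)/2 = 5


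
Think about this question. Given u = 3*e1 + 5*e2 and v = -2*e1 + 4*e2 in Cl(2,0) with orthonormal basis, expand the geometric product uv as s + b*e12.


Expand: (3*e1 + 5*e2)(-2*e1 + 4*e2)
= 3*(-2)*e1e1 + 3*4*e1e2 + 5*(-2)*e2e1 + 5*4*e2e2
Using e1^2 = e2^2 = 1, e2e1 = -e1e2:
Scalar part s = 3*(-2) + 5*4 = -6 + 20 = 14
Bivector part b = 3*4 - 5*(-2) = 12 - (-10) = 22
uv = 14 + 22*e12


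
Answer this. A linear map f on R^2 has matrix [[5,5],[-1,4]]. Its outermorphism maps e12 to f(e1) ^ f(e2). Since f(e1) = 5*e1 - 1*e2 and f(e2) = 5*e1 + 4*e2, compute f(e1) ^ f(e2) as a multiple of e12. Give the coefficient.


The outermorphism of a linear map f sends e1^e2 to f(e1)^f(e2).
f(e1) = 5*e1 - 1*e2
f(e2) = 5*e1 + 4*e2
f(e1) ^ f(e2) = (5*e1 - 1*e2) ^ (5*e1 + 4*e2)
= 5*4*e12 + (-1)*5*e21
= (20 - (-5))*e12
= 25*e12
Coefficient = 25


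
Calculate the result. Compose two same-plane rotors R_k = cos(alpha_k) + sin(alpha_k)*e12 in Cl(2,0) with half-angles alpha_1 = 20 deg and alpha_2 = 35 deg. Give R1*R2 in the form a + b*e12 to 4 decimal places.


Same-plane rotors commute and their half-angles add:
R1*R2 = cos(a1 + a2) + sin(a1 + a2)*e12.
a1 + a2 = 20 + 35 = 55 deg
cos(55 deg) = 0.5736
sin(55 deg) = 0.8192
R1*R2 = 0.5736 + 0.8192*e12


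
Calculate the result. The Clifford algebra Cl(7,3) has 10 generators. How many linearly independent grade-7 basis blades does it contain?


Number of grade-k basis blades in Cl(p,q) with n = p + q is C(n, k).
n = 7 + 3 = 10
C(10, 7) = 10! / (7! * 3!)
= 3628800 / (5040 * 6)
= 120


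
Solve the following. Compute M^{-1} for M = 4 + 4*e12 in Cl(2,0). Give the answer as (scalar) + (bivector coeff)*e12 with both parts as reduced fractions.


M = 4 + 4*e12, where e12^2 = -1.
Since M commutes with its reverse ~M = a - b*e12, M * ~M = a^2 - b^2*e12^2 = a^2 + b^2.
So M^{-1} = ~M / (a^2 + b^2) = (a - b*e12)/(a^2 + b^2).
a^2 + b^2 = 16 + 16 = 32
Scalar part = 4/32 = 1/8
Bivector coeff = -4/32 = -1/8
M^{-1} = 1/8 - 1/8*e12


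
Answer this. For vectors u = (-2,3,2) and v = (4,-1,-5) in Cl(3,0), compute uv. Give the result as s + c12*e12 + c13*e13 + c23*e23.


In Cl(3,0): e_i^2 = 1, e_ie_j = -e_je_i for i != j.
Scalar part = u . v = (-2)*4 + 3*(-1) + 2*(-5)
= -8 + (-3) + (-10) = -21
e12 coeff = (-2)*(-1) - 3*4 = 2 - 12 = -10
e13 coeff = (-2)*(-5) - 2*4 = 10 - 8 = 2
e23 coeff = 3*(-5) - 2*(-1) = -15 - (-2) = -13
uv = -21 - 10*e12 + 2*e13 - 13*e23


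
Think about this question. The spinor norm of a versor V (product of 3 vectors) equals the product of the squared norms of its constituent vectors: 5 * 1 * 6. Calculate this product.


Spinor norm N(V) = |v1|^2 * |v2|^2 * ... * |v3|^2
= 5 * 1 * 6
Running product: 5, 5, 30
N(V) = 30


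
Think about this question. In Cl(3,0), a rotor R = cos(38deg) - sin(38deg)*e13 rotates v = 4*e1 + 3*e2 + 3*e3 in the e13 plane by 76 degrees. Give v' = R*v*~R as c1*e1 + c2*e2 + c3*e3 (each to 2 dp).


Rotor R = cos(38deg) - sin(38deg)*e13
Rotation angle theta = 2 * 38 = 76 degrees in the e13 plane (e1 -> e3).
The component perpendicular to the plane (e2) is invariant: v'_2 = v2 = 3.00
cos(76deg) = 0.2419, sin(76deg) = 0.9703
v'_1 = v1*cos(theta) - v3*sin(theta) = 4*0.2419 - 3*0.9703 = -1.94
v'_3 = v1*sin(theta) + v3*cos(theta) = 4*0.9703 + 3*0.2419 = 4.61
v' = -1.94*e1 + 3.00*e2 + 4.61*e3


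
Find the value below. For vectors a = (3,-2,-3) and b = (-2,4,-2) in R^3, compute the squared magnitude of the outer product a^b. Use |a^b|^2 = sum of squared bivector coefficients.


a wedge b = (a1*b2 - a2*b1)*e12 + (a1*b3 - a3*b1)*e13 + (a2*b3 - a3*b2)*e23
e12 coeff: 3*4 - (-2)*(-2) = 12 - 4 = 8
e13 coeff: 3*(-2) - (-3)*(-2) = -6 - 6 = -12
e23 coeff: (-2)*(-2) - (-3)*4 = 4 - (-12) = 16
|a wedge b|^2 = 8^2 + (-12)^2 + 16^2
= 64 + 144 + 256
= 464


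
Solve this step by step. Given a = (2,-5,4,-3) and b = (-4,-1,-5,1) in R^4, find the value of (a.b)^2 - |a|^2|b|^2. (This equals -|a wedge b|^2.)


a . b = 2*(-4) + (-5)*(-1) + 4*(-5) + (-3)*1
= -8 + 5 + (-20) + (-3) = -26
|a|^2 = 2^2 + (-5)^2 + 4^2 + (-3)^2 = 54
|b|^2 = (-4)^2 + (-1)^2 + (-5)^2 + 1^2 = 43
(a.b)^2 = (-26)^2 = 676
|a|^2 * |b|^2 = 54 * 43 = 2322
Result = 676 - 2322 = -1646


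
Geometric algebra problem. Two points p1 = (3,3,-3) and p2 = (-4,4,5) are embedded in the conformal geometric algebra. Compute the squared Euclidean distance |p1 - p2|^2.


p1 - p2 = (7, -1, -8)
|p1 - p2|^2 = 7^2 + (-1)^2 + (-8)^2
= 49 + 1 + 64
= 114


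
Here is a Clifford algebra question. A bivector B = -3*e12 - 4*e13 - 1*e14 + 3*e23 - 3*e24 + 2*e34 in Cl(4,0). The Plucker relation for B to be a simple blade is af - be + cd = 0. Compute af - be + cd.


Plucker relation: af - be + cd
a*f = (-3)*2 = -6
b*e = (-4)*(-3) = 12
c*d = (-1)*3 = -3
af - be + cd = -6 - 12 + (-3)
= -21


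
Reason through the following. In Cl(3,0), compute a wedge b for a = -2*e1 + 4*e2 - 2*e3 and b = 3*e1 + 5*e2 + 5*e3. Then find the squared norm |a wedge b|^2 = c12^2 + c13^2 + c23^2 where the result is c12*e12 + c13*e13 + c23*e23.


a wedge b = (a1*b2 - a2*b1)*e12 + (a1*b3 - a3*b1)*e13 + (a2*b3 - a3*b2)*e23
e12 coeff: (-2)*5 - 4*3 = -10 - 12 = -22
e13 coeff: (-2)*5 - (-2)*3 = -10 - (-6) = -4
e23 coeff: 4*5 - (-2)*5 = 20 - (-10) = 30
|a wedge b|^2 = (-22)^2 + (-4)^2 + 30^2
= 484 + 16 + 900
= 1400


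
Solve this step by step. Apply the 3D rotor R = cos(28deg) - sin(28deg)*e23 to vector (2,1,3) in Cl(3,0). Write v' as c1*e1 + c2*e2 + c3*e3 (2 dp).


Rotor R = cos(28deg) - sin(28deg)*e23
Rotation angle theta = 2 * 28 = 56 degrees in the e23 plane (e2 -> e3).
The component perpendicular to the plane (e1) is invariant: v'_1 = v1 = 2.00
cos(56deg) = 0.5592, sin(56deg) = 0.8290
v'_2 = v2*cos(theta) - v3*sin(theta) = 1*0.5592 - 3*0.8290 = -1.93
v'_3 = v2*sin(theta) + v3*cos(theta) = 1*0.8290 + 3*0.5592 = 2.51
v' = 2.00*e1 - 1.93*e2 + 2.51*e3


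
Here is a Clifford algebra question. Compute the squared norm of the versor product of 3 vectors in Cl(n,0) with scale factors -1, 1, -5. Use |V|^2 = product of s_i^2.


Each vector v_i has |v_i|^2 = s_i^2
Squared scales: (-1)^2 = 1, 1^2 = 1, (-5)^2 = 25
|V|^2 = 1 * 1 * 25
= 25


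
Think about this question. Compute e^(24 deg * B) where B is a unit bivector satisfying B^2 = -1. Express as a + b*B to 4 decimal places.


For a unit bivector B with B^2 = -1, the exponential series gives
e^(theta*B) = cos(theta) + sin(theta)*B (the GA analogue of Euler's formula).
theta = 24 degrees = 0.418879 rad
cos(24 deg) = 0.9135
sin(24 deg) = 0.4067
exp(theta*B) = 0.9135 + 0.4067*B


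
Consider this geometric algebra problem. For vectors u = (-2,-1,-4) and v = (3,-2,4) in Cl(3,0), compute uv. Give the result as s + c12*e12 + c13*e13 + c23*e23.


In Cl(3,0): e_i^2 = 1, e_ie_j = -e_je_i for i != j.
Scalar part = u . v = (-2)*3 + (-1)*(-2) + (-4)*4
= -6 + 2 + (-16) = -20
e12 coeff = (-2)*(-2) - (-1)*3 = 4 - (-3) = 7
e13 coeff = (-2)*4 - (-4)*3 = -8 - (-12) = 4
e23 coeff = (-1)*4 - (-4)*(-2) = -4 - 8 = -12
uv = -20 + 7*e12 + 4*e13 - 12*e23


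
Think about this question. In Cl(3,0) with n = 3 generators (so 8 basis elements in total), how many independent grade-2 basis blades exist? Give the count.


Number of grade-k basis blades in Cl(p,q) with n = p + q is C(n, k).
n = 3 + 0 = 3
C(3, 2) = 3! / (2! * 1!)
= 6 / (2 * 1)
= 3


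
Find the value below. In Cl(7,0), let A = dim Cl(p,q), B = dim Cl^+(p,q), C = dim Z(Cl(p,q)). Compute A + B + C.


n = 7 + 0 = 7
Total dim = 2^7 = 128
Even subalgebra dim = 2^6 = 64
n is odd, so center dim = 2
Sum = 128 + 64 + 2 = 194


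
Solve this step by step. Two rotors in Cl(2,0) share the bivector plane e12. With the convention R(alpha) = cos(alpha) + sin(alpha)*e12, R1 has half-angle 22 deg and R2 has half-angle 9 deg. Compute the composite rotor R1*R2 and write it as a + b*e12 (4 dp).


Same-plane rotors commute and their half-angles add:
R1*R2 = cos(a1 + a2) + sin(a1 + a2)*e12.
a1 + a2 = 22 + 9 = 31 deg
cos(31 deg) = 0.8572
sin(31 deg) = 0.5150
R1*R2 = 0.8572 + 0.5150*e12


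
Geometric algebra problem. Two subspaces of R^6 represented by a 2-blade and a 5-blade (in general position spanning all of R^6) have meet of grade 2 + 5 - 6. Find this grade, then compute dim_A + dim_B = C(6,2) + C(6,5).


Meet grade = grade(A) + grade(B) - n
= 2 + 5 - 6 = 1
C(6,2) = 15
C(6,5) = 6
dim_A + dim_B = 15 + 6 = 21


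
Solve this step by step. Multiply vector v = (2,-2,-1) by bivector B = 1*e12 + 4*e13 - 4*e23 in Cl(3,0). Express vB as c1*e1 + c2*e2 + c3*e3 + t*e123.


vB has grade-1 (vector) and grade-3 (trivector) parts: vB = (v _| B) + (v ^ B).
Vector part <vB>_1:
  e1: -v2*b12 - v3*b13 = -(-2)*(1) - (-1)*(4) = 6
  e2: v1*b12 - v3*b23 = (2)*(1) - (-1)*(-4) = -2
  e3: v1*b13 + v2*b23 = (2)*(4) + (-2)*(-4) = 16
Trivector part <vB>_3:
  e123: v1*b23 - v2*b13 + v3*b12 = (2)*(-4) - (-2)*(4) + (-1)*(1) = -1
vB = 6*e1 - 2*e2 + 16*e3 - 1*e123


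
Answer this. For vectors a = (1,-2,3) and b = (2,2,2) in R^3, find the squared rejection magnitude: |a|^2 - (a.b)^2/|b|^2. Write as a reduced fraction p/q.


|a|^2 = 1^2 + (-2)^2 + 3^2 = 14
|b|^2 = 2^2 + 2^2 + 2^2 = 12
a . b = 1*2 + (-2)*2 + 3*2 = 4
(a.b)^2 = 4^2 = 16
|rej|^2 = 14 - 16/12
= (168 - 16)/12
= 152/12
In lowest terms: 38/3


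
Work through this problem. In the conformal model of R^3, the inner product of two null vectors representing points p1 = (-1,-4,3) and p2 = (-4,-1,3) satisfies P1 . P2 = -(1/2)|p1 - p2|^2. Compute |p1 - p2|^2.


p1 - p2 = (3, -3, 0)
|p1 - p2|^2 = 3^2 + (-3)^2 + 0^2
= 9 + 9 + 0
= 18


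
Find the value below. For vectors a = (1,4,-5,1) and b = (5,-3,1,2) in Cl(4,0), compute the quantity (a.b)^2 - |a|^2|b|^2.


a . b = 1*5 + 4*(-3) + (-5)*1 + 1*2
= 5 + (-12) + (-5) + 2 = -10
|a|^2 = 1^2 + 4^2 + (-5)^2 + 1^2 = 43
|b|^2 = 5^2 + (-3)^2 + 1^2 + 2^2 = 39
(a.b)^2 = (-10)^2 = 100
|a|^2 * |b|^2 = 43 * 39 = 1677
Result = 100 - 1677 = -1577


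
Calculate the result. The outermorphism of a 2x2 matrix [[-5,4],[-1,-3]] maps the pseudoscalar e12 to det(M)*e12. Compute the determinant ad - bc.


The outermorphism of a linear map f sends e1^e2 to f(e1)^f(e2).
f(e1) = -5*e1 - 1*e2
f(e2) = 4*e1 - 3*e2
f(e1) ^ f(e2) = (-5*e1 - 1*e2) ^ (4*e1 - 3*e2)
= (-5)*(-3)*e12 + (-1)*4*e21
= (15 - (-4))*e12
= 19*e12
Coefficient = 19


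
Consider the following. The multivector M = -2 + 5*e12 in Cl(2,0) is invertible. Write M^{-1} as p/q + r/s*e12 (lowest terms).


M = -2 + 5*e12, where e12^2 = -1.
Since M commutes with its reverse ~M = a - b*e12, M * ~M = a^2 - b^2*e12^2 = a^2 + b^2.
So M^{-1} = ~M / (a^2 + b^2) = (a - b*e12)/(a^2 + b^2).
a^2 + b^2 = 4 + 25 = 29
Scalar part = -2/29 = -2/29
Bivector coeff = -5/29 = -5/29
M^{-1} = -2/29 - 5/29*e12


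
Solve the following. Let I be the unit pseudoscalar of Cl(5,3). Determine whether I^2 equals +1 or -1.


The pseudoscalar I = e1...e_n (product of all n generators) of Cl(p,q) satisfies I^2 = (-1)^(q + n(n-1)/2).
p = 5, q = 3, n = p + q = 8
n(n-1)/2 = 8 * 7 / 2 = 28
Exponent = q + n(n-1)/2 = 3 + 28 = 31
I^2 = (-1)^31 = -1


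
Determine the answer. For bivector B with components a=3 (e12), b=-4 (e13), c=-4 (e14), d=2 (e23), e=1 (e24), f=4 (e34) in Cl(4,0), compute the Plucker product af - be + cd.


Plucker relation: af - be + cd
a*f = 3*4 = 12
b*e = (-4)*1 = -4
c*d = (-4)*2 = -8
af - be + cd = 12 - (-4) + (-8)
= 8


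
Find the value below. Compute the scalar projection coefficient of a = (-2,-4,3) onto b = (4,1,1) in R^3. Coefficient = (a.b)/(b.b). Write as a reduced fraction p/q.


Projection coefficient = (a . b) / (b . b)
a . b = (-2)*4 + (-4)*1 + 3*1
= -8 + (-4) + 3 = -9
b . b = 4^2 + 1^2 + 1^2
= 16 + 1 + 1 = 18
Coefficient = -9/18
In lowest terms: -1/2


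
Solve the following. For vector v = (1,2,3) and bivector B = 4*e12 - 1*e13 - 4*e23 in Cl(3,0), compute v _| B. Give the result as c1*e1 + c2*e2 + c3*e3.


Left contraction v _| B = <vB>_1 (grade-1 part of the geometric product vB).
Using e1_|e12 = e2, e2_|e12 = -e1, e1_|e13 = e3, e3_|e13 = -e1, e2_|e23 = e3, e3_|e23 = -e2:
e1 coeff: -v2*b12 - v3*b13 = -(2)*(4) - (3)*(-1) = -5
e2 coeff: v1*b12 - v3*b23 = (1)*(4) - (3)*(-4) = 16
e3 coeff: v1*b13 + v2*b23 = (1)*(-1) + (2)*(-4) = -9
v _| B = -5*e1 + 16*e2 - 9*e3


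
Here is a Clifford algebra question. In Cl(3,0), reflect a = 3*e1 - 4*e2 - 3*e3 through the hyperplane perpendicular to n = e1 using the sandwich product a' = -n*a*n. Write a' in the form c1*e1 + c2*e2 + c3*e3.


Reflection formula: a' = -n*a*n, with n = e1 (unit vector, n^2 = 1).
For reflection through hyperplane perp to e1:
The component along e1 flips sign, others stay.
a = (3, -4, -3)
a' = (-3, -4, -3)
a' = -3*e1 - 4*e2 - 3*e3


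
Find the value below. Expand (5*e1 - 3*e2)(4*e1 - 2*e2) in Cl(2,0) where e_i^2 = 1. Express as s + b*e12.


Expand: (5*e1 - 3*e2)(4*e1 - 2*e2)
= 5*4*e1e1 + 5*(-2)*e1e2 + (-3)*4*e2e1 + (-3)*(-2)*e2e2
Using e1^2 = e2^2 = 1, e2e1 = -e1e2:
Scalar part s = 5*4 + (-3)*(-2) = 20 + 6 = 26
Bivector part b = 5*(-2) - (-3)*4 = -10 - (-12) = 2
uv = 26 + 2*e12


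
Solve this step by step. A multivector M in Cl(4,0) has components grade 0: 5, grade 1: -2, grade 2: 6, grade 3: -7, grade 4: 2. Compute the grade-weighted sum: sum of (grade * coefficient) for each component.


Grade-weighted sum = sum of grade_k * coefficient_k
0*5 = 0
1*(-2) = -2
2*6 = 12
3*(-7) = -21
4*2 = 8
Total = 0 + (-2) + 12 + (-21) + 8 = -3


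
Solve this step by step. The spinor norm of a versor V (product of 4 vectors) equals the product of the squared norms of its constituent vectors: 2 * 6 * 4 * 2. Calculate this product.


Spinor norm N(V) = |v1|^2 * |v2|^2 * ... * |v4|^2
= 2 * 6 * 4 * 2
Running product: 2, 12, 48, 96
N(V) = 96


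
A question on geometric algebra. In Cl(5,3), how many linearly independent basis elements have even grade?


Even subalgebra dimension = 2^(n-1)
n = 5 + 3 = 8
2^(8 - 1) = 2^7 = 128
Verification: sum of C(8,k) for even k = 1 + 28 + 70 + 28 + 1 = 128
Result = 128


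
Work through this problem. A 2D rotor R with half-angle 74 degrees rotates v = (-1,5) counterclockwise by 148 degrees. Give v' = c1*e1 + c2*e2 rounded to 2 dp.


Rotor R = cos(74deg) - sin(74deg)*e12
Rotation angle theta = 2 * 74 = 148 degrees
v' = R*v*~R rotates v by theta.
cos(148deg) = -0.8480, sin(148deg) = 0.5299
v'_1 = -1*cos(148deg) - 5*sin(148deg)
= -1*(-0.8480) - 5*0.5299
= -1.80
v'_2 = -1*sin(148deg) + 5*cos(148deg)
= -1*0.5299 + 5*(-0.8480)
= -4.77
v' = -1.80*e1 - 4.77*e2


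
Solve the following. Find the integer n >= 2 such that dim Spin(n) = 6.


dim Spin(n) = dim so(n) = n(n-1)/2.
Solve n(n-1)/2 = 6, i.e. n^2 - n - 12 = 0.
Discriminant = 1 + 8*6 = 49
n = (1 + sqrt(49))/2 = (1 + 7)/2 = 4


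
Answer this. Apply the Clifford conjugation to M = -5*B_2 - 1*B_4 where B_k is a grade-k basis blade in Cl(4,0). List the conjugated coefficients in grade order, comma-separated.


Clifford conjugate sign for grade k: (-1)^(k(k+1)/2)
Grade 2: (-1)^(2*3/2) = (-1)^3 = -1, coeff -5 -> 5
Grade 4: (-1)^(4*5/2) = (-1)^10 = 1, coeff -1 -> -1
Conjugated coefficients: 5, -1


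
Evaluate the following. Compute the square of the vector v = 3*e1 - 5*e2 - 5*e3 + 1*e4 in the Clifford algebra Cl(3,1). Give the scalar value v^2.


v^2 = sum of c_i^2 * e_i^2
Positive signature terms (e_i^2 = +1): 3^2 + (-5)^2 + (-5)^2 = 59
Negative signature terms (e_j^2 = -1): 1^2 = 1
v^2 = 59 - 1 = 58


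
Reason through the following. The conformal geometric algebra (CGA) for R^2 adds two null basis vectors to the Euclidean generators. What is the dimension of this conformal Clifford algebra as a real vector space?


The conformal model of R^2 uses Cl(3,1): the 2 Euclidean generators plus two extra orthogonal generators e+ (e+^2 = +1) and e- (e-^2 = -1), from which the null vectors e0, einf are built.
Number of generators m = 2 + 2 = 4.
dim Cl(p,q) = 2^m = 2^4 = 16


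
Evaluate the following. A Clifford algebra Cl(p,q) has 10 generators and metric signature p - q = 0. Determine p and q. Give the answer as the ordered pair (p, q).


We need p + q = 10 and p - q = 0.
Adding: 2p = 10 + 0 = 10, so p = 5.
Then q = 10 - 5 = 5.
(p, q) = (5, 5)


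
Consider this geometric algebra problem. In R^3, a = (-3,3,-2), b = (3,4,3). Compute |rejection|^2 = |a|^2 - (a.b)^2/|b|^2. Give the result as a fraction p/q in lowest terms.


|a|^2 = (-3)^2 + 3^2 + (-2)^2 = 22
|b|^2 = 3^2 + 4^2 + 3^2 = 34
a . b = (-3)*3 + 3*4 + (-2)*3 = -3
(a.b)^2 = (-3)^2 = 9
|rej|^2 = 22 - 9/34
= (748 - 9)/34
= 739/34
In lowest terms: 739/34


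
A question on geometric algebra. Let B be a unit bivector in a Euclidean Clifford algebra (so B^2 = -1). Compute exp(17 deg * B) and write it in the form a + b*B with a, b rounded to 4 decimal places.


For a unit bivector B with B^2 = -1, the exponential series gives
e^(theta*B) = cos(theta) + sin(theta)*B (the GA analogue of Euler's formula).
theta = 17 degrees = 0.296706 rad
cos(17 deg) = 0.9563
sin(17 deg) = 0.2924
exp(theta*B) = 0.9563 + 0.2924*B


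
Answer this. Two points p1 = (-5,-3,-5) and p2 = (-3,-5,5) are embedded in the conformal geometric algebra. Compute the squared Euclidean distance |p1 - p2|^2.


p1 - p2 = (-2, 2, -10)
|p1 - p2|^2 = (-2)^2 + 2^2 + (-10)^2
= 4 + 4 + 100
= 108


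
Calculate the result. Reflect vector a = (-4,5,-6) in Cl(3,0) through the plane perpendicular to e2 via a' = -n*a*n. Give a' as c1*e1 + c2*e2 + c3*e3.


Reflection formula: a' = -n*a*n, with n = e2 (unit vector, n^2 = 1).
For reflection through hyperplane perp to e2:
The component along e2 flips sign, others stay.
a = (-4, 5, -6)
a' = (-4, -5, -6)
a' = -4*e1 - 5*e2 - 6*e3


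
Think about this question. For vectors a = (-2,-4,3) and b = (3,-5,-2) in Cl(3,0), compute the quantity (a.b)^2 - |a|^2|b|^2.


a . b = (-2)*3 + (-4)*(-5) + 3*(-2)
= -6 + 20 + (-6) = 8
|a|^2 = (-2)^2 + (-4)^2 + 3^2 = 29
|b|^2 = 3^2 + (-5)^2 + (-2)^2 = 38
(a.b)^2 = 8^2 = 64
|a|^2 * |b|^2 = 29 * 38 = 1102
Result = 64 - 1102 = -1038


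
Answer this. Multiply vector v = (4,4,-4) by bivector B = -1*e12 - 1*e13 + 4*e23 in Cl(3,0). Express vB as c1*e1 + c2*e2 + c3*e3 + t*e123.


vB has grade-1 (vector) and grade-3 (trivector) parts: vB = (v _| B) + (v ^ B).
Vector part <vB>_1:
  e1: -v2*b12 - v3*b13 = -(4)*(-1) - (-4)*(-1) = 0
  e2: v1*b12 - v3*b23 = (4)*(-1) - (-4)*(4) = 12
  e3: v1*b13 + v2*b23 = (4)*(-1) + (4)*(4) = 12
Trivector part <vB>_3:
  e123: v1*b23 - v2*b13 + v3*b12 = (4)*(4) - (4)*(-1) + (-4)*(-1) = 24
vB = 0*e1 + 12*e2 + 12*e3 + 24*e123


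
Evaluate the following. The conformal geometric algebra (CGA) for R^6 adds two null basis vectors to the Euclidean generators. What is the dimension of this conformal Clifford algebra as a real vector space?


The conformal model of R^6 uses Cl(7,1): the 6 Euclidean generators plus two extra orthogonal generators e+ (e+^2 = +1) and e- (e-^2 = -1), from which the null vectors e0, einf are built.
Number of generators m = 6 + 2 = 8.
dim Cl(p,q) = 2^m = 2^8 = 256


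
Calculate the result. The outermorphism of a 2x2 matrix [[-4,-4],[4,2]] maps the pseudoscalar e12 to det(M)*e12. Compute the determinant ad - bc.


The outermorphism of a linear map f sends e1^e2 to f(e1)^f(e2).
f(e1) = -4*e1 + 4*e2
f(e2) = -4*e1 + 2*e2
f(e1) ^ f(e2) = (-4*e1 + 4*e2) ^ (-4*e1 + 2*e2)
= (-4)*2*e12 + 4*(-4)*e21
= (-8 - (-16))*e12
= 8*e12
Coefficient = 8


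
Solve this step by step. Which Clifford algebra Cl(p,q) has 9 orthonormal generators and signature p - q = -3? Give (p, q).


We need p + q = 9 and p - q = -3.
Adding: 2p = 9 + (-3) = 6, so p = 3.
Then q = 9 - 3 = 6.
(p, q) = (3, 6)


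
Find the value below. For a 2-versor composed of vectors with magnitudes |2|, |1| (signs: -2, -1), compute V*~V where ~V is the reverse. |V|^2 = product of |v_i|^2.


Each vector v_i has |v_i|^2 = s_i^2
Squared scales: (-2)^2 = 4, (-1)^2 = 1
|V|^2 = 4 * 1
= 4


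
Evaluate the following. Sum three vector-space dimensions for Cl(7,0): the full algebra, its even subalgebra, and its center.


n = 7 + 0 = 7
Total dim = 2^7 = 128
Even subalgebra dim = 2^6 = 64
n is odd, so center dim = 2
Sum = 128 + 64 + 2 = 194


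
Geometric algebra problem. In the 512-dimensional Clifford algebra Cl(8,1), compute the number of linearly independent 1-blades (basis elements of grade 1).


Number of grade-k basis blades in Cl(p,q) with n = p + q is C(n, k).
n = 8 + 1 = 9
C(9, 1) = 9! / (1! * 8!)
= 362880 / (1 * 40320)
= 9


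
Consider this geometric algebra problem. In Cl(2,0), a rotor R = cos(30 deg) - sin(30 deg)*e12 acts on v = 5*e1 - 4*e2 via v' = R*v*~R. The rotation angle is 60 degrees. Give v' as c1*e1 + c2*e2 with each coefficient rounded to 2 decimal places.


Rotor R = cos(30deg) - sin(30deg)*e12
Rotation angle theta = 2 * 30 = 60 degrees
v' = R*v*~R rotates v by theta.
cos(60deg) = 0.5000, sin(60deg) = 0.8660
v'_1 = 5*cos(60deg) - (-4)*sin(60deg)
= 5*0.5000 - (-4)*0.8660
= 5.96
v'_2 = 5*sin(60deg) + (-4)*cos(60deg)
= 5*0.8660 + (-4)*0.5000
= 2.33
v' = 5.96*e1 + 2.33*e2


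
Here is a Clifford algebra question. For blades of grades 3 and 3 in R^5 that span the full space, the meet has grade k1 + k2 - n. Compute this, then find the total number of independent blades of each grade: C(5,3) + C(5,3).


Meet grade = grade(A) + grade(B) - n
= 3 + 3 - 5 = 1
C(5,3) = 10
C(5,3) = 10
dim_A + dim_B = 10 + 10 = 20


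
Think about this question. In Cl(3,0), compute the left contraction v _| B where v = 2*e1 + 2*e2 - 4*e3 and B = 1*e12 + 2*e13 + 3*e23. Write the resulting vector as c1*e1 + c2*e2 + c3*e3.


Left contraction v _| B = <vB>_1 (grade-1 part of the geometric product vB).
Using e1_|e12 = e2, e2_|e12 = -e1, e1_|e13 = e3, e3_|e13 = -e1, e2_|e23 = e3, e3_|e23 = -e2:
e1 coeff: -v2*b12 - v3*b13 = -(2)*(1) - (-4)*(2) = 6
e2 coeff: v1*b12 - v3*b23 = (2)*(1) - (-4)*(3) = 14
e3 coeff: v1*b13 + v2*b23 = (2)*(2) + (2)*(3) = 10
v _| B = 6*e1 + 14*e2 + 10*e3


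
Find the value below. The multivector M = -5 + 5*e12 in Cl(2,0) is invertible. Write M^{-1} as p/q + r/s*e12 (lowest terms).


M = -5 + 5*e12, where e12^2 = -1.
Since M commutes with its reverse ~M = a - b*e12, M * ~M = a^2 - b^2*e12^2 = a^2 + b^2.
So M^{-1} = ~M / (a^2 + b^2) = (a - b*e12)/(a^2 + b^2).
a^2 + b^2 = 25 + 25 = 50
Scalar part = -5/50 = -1/10
Bivector coeff = -5/50 = -1/10
M^{-1} = -1/10 - 1/10*e12


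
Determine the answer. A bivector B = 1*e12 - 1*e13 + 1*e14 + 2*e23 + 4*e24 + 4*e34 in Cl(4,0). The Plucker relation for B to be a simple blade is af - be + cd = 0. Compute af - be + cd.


Plucker relation: af - be + cd
a*f = 1*4 = 4
b*e = (-1)*4 = -4
c*d = 1*2 = 2
af - be + cd = 4 - (-4) + 2
= 10


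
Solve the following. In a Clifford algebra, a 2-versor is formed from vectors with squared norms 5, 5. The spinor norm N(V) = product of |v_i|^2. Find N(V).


Spinor norm N(V) = |v1|^2 * |v2|^2 * ... * |v2|^2
= 5 * 5
Running product: 5, 25
N(V) = 25


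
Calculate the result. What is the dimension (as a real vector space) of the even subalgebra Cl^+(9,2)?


Even subalgebra dimension = 2^(n-1)
n = 9 + 2 = 11
2^(11 - 1) = 2^10 = 1024
Verification: sum of C(11,k) for even k = 1 + 55 + 330 + 462 + 165 + 11 = 1024
Result = 1024


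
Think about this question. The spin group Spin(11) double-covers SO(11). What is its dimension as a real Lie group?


Spin(n) double-covers SO(n); both have Lie algebra so(n) of dimension n(n-1)/2.
n = 11
n(n-1) = 11 * 10 = 110
dim Spin(11) = 110/2 = 55


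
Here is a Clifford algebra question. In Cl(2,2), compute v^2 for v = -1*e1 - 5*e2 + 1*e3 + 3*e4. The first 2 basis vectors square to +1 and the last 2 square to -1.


v^2 = sum of c_i^2 * e_i^2
Positive signature terms (e_i^2 = +1): (-1)^2 + (-5)^2 = 26
Negative signature terms (e_j^2 = -1): 1^2 + 3^2 = 10
v^2 = 26 - 10 = 16


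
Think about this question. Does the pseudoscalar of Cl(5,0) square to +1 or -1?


The pseudoscalar I = e1...e_n (product of all n generators) of Cl(p,q) satisfies I^2 = (-1)^(q + n(n-1)/2).
p = 5, q = 0, n = p + q = 5
n(n-1)/2 = 5 * 4 / 2 = 10
Exponent = q + n(n-1)/2 = 0 + 10 = 10
I^2 = (-1)^10 = +1


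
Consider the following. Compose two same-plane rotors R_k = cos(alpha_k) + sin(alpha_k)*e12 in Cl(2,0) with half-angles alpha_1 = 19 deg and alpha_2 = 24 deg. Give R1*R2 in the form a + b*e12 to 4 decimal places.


Same-plane rotors commute and their half-angles add:
R1*R2 = cos(a1 + a2) + sin(a1 + a2)*e12.
a1 + a2 = 19 + 24 = 43 deg
cos(43 deg) = 0.7314
sin(43 deg) = 0.6820
R1*R2 = 0.7314 + 0.6820*e12


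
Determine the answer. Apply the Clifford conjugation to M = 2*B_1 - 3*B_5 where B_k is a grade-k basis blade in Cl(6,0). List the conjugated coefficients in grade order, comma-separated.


Clifford conjugate sign for grade k: (-1)^(k(k+1)/2)
Grade 1: (-1)^(1*2/2) = (-1)^1 = -1, coeff 2 -> -2
Grade 5: (-1)^(5*6/2) = (-1)^15 = -1, coeff -3 -> 3
Conjugated coefficients: -2, 3


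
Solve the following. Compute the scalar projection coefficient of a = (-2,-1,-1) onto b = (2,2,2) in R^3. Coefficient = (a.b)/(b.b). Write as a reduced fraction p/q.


Projection coefficient = (a . b) / (b . b)
a . b = (-2)*2 + (-1)*2 + (-1)*2
= -4 + (-2) + (-2) = -8
b . b = 2^2 + 2^2 + 2^2
= 4 + 4 + 4 = 12
Coefficient = -8/12
In lowest terms: -2/3


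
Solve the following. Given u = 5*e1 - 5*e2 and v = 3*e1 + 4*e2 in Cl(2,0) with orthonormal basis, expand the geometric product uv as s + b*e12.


Expand: (5*e1 - 5*e2)(3*e1 + 4*e2)
= 5*3*e1e1 + 5*4*e1e2 + (-5)*3*e2e1 + (-5)*4*e2e2
Using e1^2 = e2^2 = 1, e2e1 = -e1e2:
Scalar part s = 5*3 + (-5)*4 = 15 + (-20) = -5
Bivector part b = 5*4 - (-5)*3 = 20 - (-15) = 35
uv = -5 + 35*e12


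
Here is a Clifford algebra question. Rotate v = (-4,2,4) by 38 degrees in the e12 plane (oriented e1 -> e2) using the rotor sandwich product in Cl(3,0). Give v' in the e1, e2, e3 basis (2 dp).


Rotor R = cos(19deg) - sin(19deg)*e12
Rotation angle theta = 2 * 19 = 38 degrees in the e12 plane (e1 -> e2).
The component perpendicular to the plane (e3) is invariant: v'_3 = v3 = 4.00
cos(38deg) = 0.7880, sin(38deg) = 0.6157
v'_1 = v1*cos(theta) - v2*sin(theta) = -4*0.7880 - 2*0.6157 = -4.38
v'_2 = v1*sin(theta) + v2*cos(theta) = -4*0.6157 + 2*0.7880 = -0.89
v' = -4.38*e1 - 0.89*e2 + 4.00*e3


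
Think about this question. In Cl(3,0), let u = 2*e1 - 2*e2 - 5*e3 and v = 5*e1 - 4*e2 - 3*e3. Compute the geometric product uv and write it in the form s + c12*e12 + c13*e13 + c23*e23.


In Cl(3,0): e_i^2 = 1, e_ie_j = -e_je_i for i != j.
Scalar part = u . v = 2*5 + (-2)*(-4) + (-5)*(-3)
= 10 + 8 + 15 = 33
e12 coeff = 2*(-4) - (-2)*5 = -8 - (-10) = 2
e13 coeff = 2*(-3) - (-5)*5 = -6 - (-25) = 19
e23 coeff = (-2)*(-3) - (-5)*(-4) = 6 - 20 = -14
uv = 33 + 2*e12 + 19*e13 - 14*e23


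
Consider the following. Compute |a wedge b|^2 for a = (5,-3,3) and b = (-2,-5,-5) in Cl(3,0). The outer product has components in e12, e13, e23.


a wedge b = (a1*b2 - a2*b1)*e12 + (a1*b3 - a3*b1)*e13 + (a2*b3 - a3*b2)*e23
e12 coeff: 5*(-5) - (-3)*(-2) = -25 - 6 = -31
e13 coeff: 5*(-5) - 3*(-2) = -25 - (-6) = -19
e23 coeff: (-3)*(-5) - 3*(-5) = 15 - (-15) = 30
|a wedge b|^2 = (-31)^2 + (-19)^2 + 30^2
= 961 + 361 + 900
= 2222


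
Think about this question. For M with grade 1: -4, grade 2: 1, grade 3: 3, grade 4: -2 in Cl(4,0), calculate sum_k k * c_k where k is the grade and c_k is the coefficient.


Grade-weighted sum = sum of grade_k * coefficient_k
1*(-4) = -4
2*1 = 2
3*3 = 9
4*(-2) = -8
Total = -4 + 2 + 9 + (-8) = -1


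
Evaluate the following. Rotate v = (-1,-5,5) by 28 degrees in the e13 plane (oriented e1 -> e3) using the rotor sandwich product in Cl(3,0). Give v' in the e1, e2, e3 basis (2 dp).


Rotor R = cos(14deg) - sin(14deg)*e13
Rotation angle theta = 2 * 14 = 28 degrees in the e13 plane (e1 -> e3).
The component perpendicular to the plane (e2) is invariant: v'_2 = v2 = -5.00
cos(28deg) = 0.8829, sin(28deg) = 0.4695
v'_1 = v1*cos(theta) - v3*sin(theta) = -1*0.8829 - 5*0.4695 = -3.23
v'_3 = v1*sin(theta) + v3*cos(theta) = -1*0.4695 + 5*0.8829 = 3.95
v' = -3.23*e1 - 5.00*e2 + 3.95*e3


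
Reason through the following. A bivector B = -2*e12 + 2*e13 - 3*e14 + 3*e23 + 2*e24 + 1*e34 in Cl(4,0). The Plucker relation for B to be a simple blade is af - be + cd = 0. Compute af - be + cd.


Plucker relation: af - be + cd
a*f = (-2)*1 = -2
b*e = 2*2 = 4
c*d = (-3)*3 = -9
af - be + cd = -2 - 4 + (-9)
= -15


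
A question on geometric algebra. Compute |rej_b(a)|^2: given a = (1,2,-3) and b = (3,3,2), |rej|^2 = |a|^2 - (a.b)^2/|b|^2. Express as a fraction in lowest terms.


|a|^2 = 1^2 + 2^2 + (-3)^2 = 14
|b|^2 = 3^2 + 3^2 + 2^2 = 22
a . b = 1*3 + 2*3 + (-3)*2 = 3
(a.b)^2 = 3^2 = 9
|rej|^2 = 14 - 9/22
= (308 - 9)/22
= 299/22
In lowest terms: 299/22


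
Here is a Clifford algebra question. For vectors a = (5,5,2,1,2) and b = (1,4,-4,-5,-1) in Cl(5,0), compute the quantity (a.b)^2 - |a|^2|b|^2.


a . b = 5*1 + 5*4 + 2*(-4) + 1*(-5) + 2*(-1)
= 5 + 20 + (-8) + (-5) + (-2) = 10
|a|^2 = 5^2 + 5^2 + 2^2 + 1^2 + 2^2 = 59
|b|^2 = 1^2 + 4^2 + (-4)^2 + (-5)^2 + (-1)^2 = 59
(a.b)^2 = 10^2 = 100
|a|^2 * |b|^2 = 59 * 59 = 3481
Result = 100 - 3481 = -3381


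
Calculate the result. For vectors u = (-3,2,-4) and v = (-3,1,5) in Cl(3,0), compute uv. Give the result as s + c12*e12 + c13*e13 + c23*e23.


In Cl(3,0): e_i^2 = 1, e_ie_j = -e_je_i for i != j.
Scalar part = u . v = (-3)*(-3) + 2*1 + (-4)*5
= 9 + 2 + (-20) = -9
e12 coeff = (-3)*1 - 2*(-3) = -3 - (-6) = 3
e13 coeff = (-3)*5 - (-4)*(-3) = -15 - 12 = -27
e23 coeff = 2*5 - (-4)*1 = 10 - (-4) = 14
uv = -9 + 3*e12 - 27*e13 + 14*e23


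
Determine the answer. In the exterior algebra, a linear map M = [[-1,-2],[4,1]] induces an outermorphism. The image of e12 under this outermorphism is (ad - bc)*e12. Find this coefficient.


The outermorphism of a linear map f sends e1^e2 to f(e1)^f(e2).
f(e1) = -1*e1 + 4*e2
f(e2) = -2*e1 + 1*e2
f(e1) ^ f(e2) = (-1*e1 + 4*e2) ^ (-2*e1 + 1*e2)
= (-1)*1*e12 + 4*(-2)*e21
= (-1 - (-8))*e12
= 7*e12
Coefficient = 7
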